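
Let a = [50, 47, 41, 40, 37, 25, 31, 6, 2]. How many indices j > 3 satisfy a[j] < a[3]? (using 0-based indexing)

5 such elements

The element at index 3 is 40.
Elements after it: 37, 25, 31, 6, 2
Those smaller than 40: 37, 25, 31, 6, 2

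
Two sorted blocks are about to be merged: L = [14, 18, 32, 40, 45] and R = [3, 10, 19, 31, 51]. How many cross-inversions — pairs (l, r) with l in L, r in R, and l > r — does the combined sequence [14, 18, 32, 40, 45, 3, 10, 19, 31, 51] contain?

Cross-inversions: 16

Take each right-half value and tally the left-half values above it:
r = 3: 14, 18, 32, 40, 45 → 5
r = 10: 14, 18, 32, 40, 45 → 5
r = 19: 32, 40, 45 → 3
r = 31: 32, 40, 45 → 3
r = 51: none → 0
Cross-inversions: 5 + 5 + 3 + 3 + 0 = 16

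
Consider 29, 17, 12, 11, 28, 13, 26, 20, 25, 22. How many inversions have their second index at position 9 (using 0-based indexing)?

4 such elements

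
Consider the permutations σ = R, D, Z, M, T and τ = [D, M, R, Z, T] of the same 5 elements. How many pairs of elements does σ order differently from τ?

3 discordant pairs

Assign each item its position (1..5) in the first ordering, then rewrite the second ordering as that position sequence:
positions: R→1, D→2, Z→3, M→4, T→5
second ordering as positions: [2, 4, 1, 3, 5]
Discordant pairs = inversions in this position sequence.
2: 1 → 1
4: 1, 3 → 2
1: 0
3: 0
5: 0
Total: 1 + 2 + 0 + 0 + 0 = 3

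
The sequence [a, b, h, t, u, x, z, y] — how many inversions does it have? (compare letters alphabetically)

1

Count, for each position, how many later elements it exceeds:
a: 0
b: 0
h: 0
t: 0
u: 0
x: 0
z: 1
y: 0
Sum: 0 + 0 + 0 + 0 + 0 + 0 + 1 + 0 = 1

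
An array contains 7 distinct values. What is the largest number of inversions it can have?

The maximum occurs when the array is in strictly decreasing order: every one of the C(7, 2) pairs is inverted.
C(7, 2) = 7·6/2 = 21

21 inversions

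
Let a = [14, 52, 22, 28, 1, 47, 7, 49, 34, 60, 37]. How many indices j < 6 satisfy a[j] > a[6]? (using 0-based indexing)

5

The element at index 6 is 7.
Elements before it: 14, 52, 22, 28, 1, 47
Those larger than 7: 14, 52, 22, 28, 47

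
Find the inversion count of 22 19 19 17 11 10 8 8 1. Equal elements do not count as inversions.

There are 34 inversions.

For each element, count later entries that are smaller:
22 → 19, 19, 17, 11, 10, 8, 8, 1 → 8
19 → 17, 11, 10, 8, 8, 1 → 6
19 → 17, 11, 10, 8, 8, 1 → 6
17 → 11, 10, 8, 8, 1 → 5
11 → 10, 8, 8, 1 → 4
10 → 8, 8, 1 → 3
8 → 1 → 1
8 → 1 → 1
1 → none → 0
Sum: 8 + 6 + 6 + 5 + 4 + 3 + 1 + 1 + 0 = 34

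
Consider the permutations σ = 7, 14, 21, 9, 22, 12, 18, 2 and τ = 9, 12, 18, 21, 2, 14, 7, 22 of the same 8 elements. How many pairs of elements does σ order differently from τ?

17 discordant pairs

Assign each item its position (1..8) in the first ordering, then rewrite the second ordering as that position sequence:
positions: 7→1, 14→2, 21→3, 9→4, 22→5, 12→6, 18→7, 2→8
second ordering as positions: [4, 6, 7, 3, 8, 2, 1, 5]
Discordant pairs = inversions in this position sequence.
4: 3, 2, 1 → 3
6: 3, 2, 1, 5 → 4
7: 3, 2, 1, 5 → 4
3: 2, 1 → 2
8: 2, 1, 5 → 3
2: 1 → 1
1: 0
5: 0
Total: 3 + 4 + 4 + 2 + 3 + 1 + 0 + 0 = 17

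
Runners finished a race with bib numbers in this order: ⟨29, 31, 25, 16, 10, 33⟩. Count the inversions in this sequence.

9

Listing every pair i<j with a[i]>a[j] (using 0-based positions):
(0,2): 29 > 25
(0,3): 29 > 16
(0,4): 29 > 10
(1,2): 31 > 25
(1,3): 31 > 16
(1,4): 31 > 10
(2,3): 25 > 16
(2,4): 25 > 10
(3,4): 16 > 10
That's 9 pairs.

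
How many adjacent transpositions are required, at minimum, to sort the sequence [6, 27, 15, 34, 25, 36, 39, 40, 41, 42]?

3 adjacent swaps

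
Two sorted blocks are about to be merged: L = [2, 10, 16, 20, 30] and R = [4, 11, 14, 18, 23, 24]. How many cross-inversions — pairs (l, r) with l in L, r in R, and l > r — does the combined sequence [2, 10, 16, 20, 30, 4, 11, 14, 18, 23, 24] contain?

Count, for every r in R, how many entries of L exceed r:
r = 4: 10, 16, 20, 30 → 4
r = 11: 16, 20, 30 → 3
r = 14: 16, 20, 30 → 3
r = 18: 20, 30 → 2
r = 23: 30 → 1
r = 24: 30 → 1
Cross-inversions: 4 + 3 + 3 + 2 + 1 + 1 = 14

Cross-inversions: 14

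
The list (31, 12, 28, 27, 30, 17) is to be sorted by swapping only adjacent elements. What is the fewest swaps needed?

9

Each adjacent swap fixes exactly one inversion, so the minimum swap count equals the number of inversions.
Count inversions — for each element, later elements that are smaller:
31: 12, 28, 27, 30, 17 → 5
12: none → 0
28: 27, 17 → 2
27: 17 → 1
30: 17 → 1
17: none → 0
Total inversions: 5 + 0 + 2 + 1 + 1 + 0 = 9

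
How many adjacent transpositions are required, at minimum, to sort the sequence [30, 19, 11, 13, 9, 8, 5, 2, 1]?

Minimum adjacent swaps = number of inversions (each swap of adjacent out-of-order elements removes one inversion and no swap can remove more).
Count inversions — for each element, later elements that are smaller:
30: 19, 11, 13, 9, 8, 5, 2, 1 → 8
19: 11, 13, 9, 8, 5, 2, 1 → 7
11: 9, 8, 5, 2, 1 → 5
13: 9, 8, 5, 2, 1 → 5
9: 8, 5, 2, 1 → 4
8: 5, 2, 1 → 3
5: 2, 1 → 2
2: 1 → 1
1: none → 0
Total inversions: 8 + 7 + 5 + 5 + 4 + 3 + 2 + 1 + 0 = 35

Adjacent swaps: 35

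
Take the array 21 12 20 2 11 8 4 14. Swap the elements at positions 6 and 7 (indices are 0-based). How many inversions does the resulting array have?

Inversions: 20

Positions 6 and 7 hold 4 and 14; after swapping, the array is [21, 12, 20, 2, 11, 8, 14, 4].
Count, for each position, how many later elements it exceeds:
21 → 12, 20, 2, 11, 8, 14, 4 → 7
12 → 2, 11, 8, 4 → 4
20 → 2, 11, 8, 14, 4 → 5
2 → none → 0
11 → 8, 4 → 2
8 → 4 → 1
14 → 4 → 1
4 → none → 0
Sum: 7 + 4 + 5 + 0 + 2 + 1 + 1 + 0 = 20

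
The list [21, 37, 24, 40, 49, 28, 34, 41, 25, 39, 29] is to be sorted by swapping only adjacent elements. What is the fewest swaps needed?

Minimum adjacent swaps = number of inversions (each swap of adjacent out-of-order elements removes one inversion and no swap can remove more).
Count inversions — for each element, later elements that are smaller:
21: none → 0
37: 24, 28, 34, 25, 29 → 5
24: none → 0
40: 28, 34, 25, 39, 29 → 5
49: 28, 34, 41, 25, 39, 29 → 6
28: 25 → 1
34: 25, 29 → 2
41: 25, 39, 29 → 3
25: none → 0
39: 29 → 1
29: none → 0
Total inversions: 0 + 5 + 0 + 5 + 6 + 1 + 2 + 3 + 0 + 1 + 0 = 23

23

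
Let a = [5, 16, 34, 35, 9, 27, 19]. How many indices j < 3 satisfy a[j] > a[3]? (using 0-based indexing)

0

The element at index 3 is 35.
Elements before it: 5, 16, 34
None of them are larger than 35.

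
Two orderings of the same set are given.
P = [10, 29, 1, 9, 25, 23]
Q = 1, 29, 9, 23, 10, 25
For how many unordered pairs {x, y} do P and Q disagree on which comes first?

6 disagreeing pairs

Assign each item its position (1..6) in the first ordering, then rewrite the second ordering as that position sequence:
positions: 10→1, 29→2, 1→3, 9→4, 25→5, 23→6
second ordering as positions: [3, 2, 4, 6, 1, 5]
Discordant pairs = inversions in this position sequence.
3: 2, 1 → 2
2: 1 → 1
4: 1 → 1
6: 1, 5 → 2
1: 0
5: 0
Total: 2 + 1 + 1 + 2 + 0 + 0 = 6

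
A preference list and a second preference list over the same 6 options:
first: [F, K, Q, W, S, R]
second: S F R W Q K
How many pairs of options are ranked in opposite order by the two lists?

10

Assign each item its position (1..6) in the first ordering, then rewrite the second ordering as that position sequence:
positions: F→1, K→2, Q→3, W→4, S→5, R→6
second ordering as positions: [5, 1, 6, 4, 3, 2]
Discordant pairs = inversions in this position sequence.
5: 1, 4, 3, 2 → 4
1: 0
6: 4, 3, 2 → 3
4: 3, 2 → 2
3: 2 → 1
2: 0
Total: 4 + 0 + 3 + 2 + 1 + 0 = 10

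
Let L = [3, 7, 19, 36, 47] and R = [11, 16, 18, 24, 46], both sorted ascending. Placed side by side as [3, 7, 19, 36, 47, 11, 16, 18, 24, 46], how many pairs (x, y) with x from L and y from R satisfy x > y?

Take each right-half value and tally the left-half values above it:
r = 11: 19, 36, 47 → 3
r = 16: 19, 36, 47 → 3
r = 18: 19, 36, 47 → 3
r = 24: 36, 47 → 2
r = 46: 47 → 1
Cross-inversions: 3 + 3 + 3 + 2 + 1 = 12

12 cross-inversions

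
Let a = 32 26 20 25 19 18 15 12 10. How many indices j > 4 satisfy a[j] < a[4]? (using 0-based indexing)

The element at index 4 is 19.
Elements after it: 18, 15, 12, 10
Those smaller than 19: 18, 15, 12, 10

4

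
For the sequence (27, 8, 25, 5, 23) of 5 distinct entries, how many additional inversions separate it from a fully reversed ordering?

Maximum inversions for 5 distinct elements is C(5, 2) = 5·4/2 = 10.
Current inversions — for each element, count later smaller elements:
27: 4
8: 1
25: 2
5: 0
23: 0
Current total: 4 + 1 + 2 + 0 + 0 = 7
Shortfall: 10 − 7 = 3

3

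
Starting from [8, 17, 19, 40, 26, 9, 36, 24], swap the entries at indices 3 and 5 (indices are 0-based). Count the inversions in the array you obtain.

Positions 3 and 5 hold 40 and 9; after swapping, the array is [8, 17, 19, 9, 26, 40, 36, 24].
Sweep left to right; for each value list the smaller values that follow it:
8 → none → 0
17 → 9 → 1
19 → 9 → 1
9 → none → 0
26 → 24 → 1
40 → 36, 24 → 2
36 → 24 → 1
24 → none → 0
Sum: 0 + 1 + 1 + 0 + 1 + 2 + 1 + 0 = 6

6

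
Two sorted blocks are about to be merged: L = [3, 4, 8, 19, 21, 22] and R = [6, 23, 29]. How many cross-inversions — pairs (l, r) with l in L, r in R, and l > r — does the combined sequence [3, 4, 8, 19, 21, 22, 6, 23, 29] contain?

Take each right-half value and tally the left-half values above it:
r = 6: 8, 19, 21, 22 → 4
r = 23: none → 0
r = 29: none → 0
Cross-inversions: 4 + 0 + 0 = 4

There are 4 split inversions.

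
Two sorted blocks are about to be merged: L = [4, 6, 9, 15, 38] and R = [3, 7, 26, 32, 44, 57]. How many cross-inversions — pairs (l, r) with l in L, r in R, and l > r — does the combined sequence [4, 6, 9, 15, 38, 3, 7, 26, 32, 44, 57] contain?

10

Take each right-half value and tally the left-half values above it:
r = 3: 4, 6, 9, 15, 38 → 5
r = 7: 9, 15, 38 → 3
r = 26: 38 → 1
r = 32: 38 → 1
r = 44: none → 0
r = 57: none → 0
Cross-inversions: 5 + 3 + 1 + 1 + 0 + 0 = 10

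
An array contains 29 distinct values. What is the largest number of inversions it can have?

A reversed (strictly descending) arrangement makes every pair an inversion, giving C(29, 2) inversions.
C(29, 2) = 29·28/2 = 406

406 inversions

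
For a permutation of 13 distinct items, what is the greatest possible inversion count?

78 inversions

The maximum occurs when the array is in strictly decreasing order: every one of the C(13, 2) pairs is inverted.
C(13, 2) = 13·12/2 = 78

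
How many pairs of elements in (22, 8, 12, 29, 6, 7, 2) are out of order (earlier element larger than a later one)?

16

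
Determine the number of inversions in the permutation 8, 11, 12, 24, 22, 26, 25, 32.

There are 2 inversions.

Count, for each position, how many later elements it exceeds:
8: 0
11: 0
12: 0
24: 1
22: 0
26: 1
25: 0
32: 0
Sum: 0 + 0 + 0 + 1 + 0 + 1 + 0 + 0 = 2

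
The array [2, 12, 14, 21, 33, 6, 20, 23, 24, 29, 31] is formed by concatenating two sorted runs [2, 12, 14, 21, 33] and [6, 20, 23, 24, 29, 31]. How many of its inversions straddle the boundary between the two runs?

10

For each element r of the right run, count left-run elements greater than r:
r = 6: 12, 14, 21, 33 → 4
r = 20: 21, 33 → 2
r = 23: 33 → 1
r = 24: 33 → 1
r = 29: 33 → 1
r = 31: 33 → 1
Cross-inversions: 4 + 2 + 1 + 1 + 1 + 1 = 10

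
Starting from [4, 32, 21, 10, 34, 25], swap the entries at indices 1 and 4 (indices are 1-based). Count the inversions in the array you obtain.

6 inversions

Positions 1 and 4 hold 4 and 10; after swapping, the array is [10, 32, 21, 4, 34, 25].
Element-by-element contributions:
10: 1
32: 3
21: 1
4: 0
34: 1
25: 0
Sum: 1 + 3 + 1 + 0 + 1 + 0 = 6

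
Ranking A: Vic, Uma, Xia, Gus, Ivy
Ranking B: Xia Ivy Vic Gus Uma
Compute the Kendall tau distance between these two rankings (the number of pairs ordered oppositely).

6

Assign each item its position (1..5) in the first ordering, then rewrite the second ordering as that position sequence:
positions: Vic→1, Uma→2, Xia→3, Gus→4, Ivy→5
second ordering as positions: [3, 5, 1, 4, 2]
Discordant pairs = inversions in this position sequence.
3: 1, 2 → 2
5: 1, 4, 2 → 3
1: 0
4: 2 → 1
2: 0
Total: 2 + 3 + 0 + 1 + 0 = 6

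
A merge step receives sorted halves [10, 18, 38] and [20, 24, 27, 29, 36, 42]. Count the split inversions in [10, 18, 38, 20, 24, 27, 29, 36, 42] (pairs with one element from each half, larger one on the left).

5 split inversions

Count, for every r in R, how many entries of L exceed r:
r = 20: 38 → 1
r = 24: 38 → 1
r = 27: 38 → 1
r = 29: 38 → 1
r = 36: 38 → 1
r = 42: none → 0
Cross-inversions: 1 + 1 + 1 + 1 + 1 + 0 = 5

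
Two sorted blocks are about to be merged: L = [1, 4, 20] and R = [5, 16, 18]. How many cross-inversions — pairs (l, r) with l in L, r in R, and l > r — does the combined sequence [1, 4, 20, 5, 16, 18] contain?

Take each right-half value and tally the left-half values above it:
r = 5: 20 → 1
r = 16: 20 → 1
r = 18: 20 → 1
Cross-inversions: 1 + 1 + 1 = 3

Split inversions: 3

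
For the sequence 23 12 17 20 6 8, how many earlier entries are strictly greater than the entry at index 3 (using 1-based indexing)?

1

The element at index 3 is 17.
Elements before it: 23, 12
Those larger than 17: 23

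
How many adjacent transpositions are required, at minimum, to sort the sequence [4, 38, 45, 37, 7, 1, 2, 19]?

18 adjacent swaps

Minimum adjacent swaps = number of inversions (each swap of adjacent out-of-order elements removes one inversion and no swap can remove more).
Count inversions — for each element, later elements that are smaller:
4: 1, 2 → 2
38: 37, 7, 1, 2, 19 → 5
45: 37, 7, 1, 2, 19 → 5
37: 7, 1, 2, 19 → 4
7: 1, 2 → 2
1: none → 0
2: none → 0
19: none → 0
Total inversions: 2 + 5 + 5 + 4 + 2 + 0 + 0 + 0 = 18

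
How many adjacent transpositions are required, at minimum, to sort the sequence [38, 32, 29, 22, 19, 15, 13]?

21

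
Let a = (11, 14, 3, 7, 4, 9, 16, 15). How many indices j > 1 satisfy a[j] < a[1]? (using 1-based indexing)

The element at index 1 is 11.
Elements after it: 14, 3, 7, 4, 9, 16, 15
Those smaller than 11: 3, 7, 4, 9

4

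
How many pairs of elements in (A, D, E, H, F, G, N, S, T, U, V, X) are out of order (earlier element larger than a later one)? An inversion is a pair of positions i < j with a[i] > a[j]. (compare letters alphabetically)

Sweep left to right; for each value list the smaller values that follow it:
A → none → 0
D → none → 0
E → none → 0
H → F, G → 2
F → none → 0
G → none → 0
N → none → 0
S → none → 0
T → none → 0
U → none → 0
V → none → 0
X → none → 0
Sum: 0 + 0 + 0 + 2 + 0 + 0 + 0 + 0 + 0 + 0 + 0 + 0 = 2

2 inversions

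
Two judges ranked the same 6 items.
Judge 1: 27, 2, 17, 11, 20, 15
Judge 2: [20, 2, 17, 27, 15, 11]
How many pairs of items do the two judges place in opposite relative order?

7

Assign each item its position (1..6) in the first ordering, then rewrite the second ordering as that position sequence:
positions: 27→1, 2→2, 17→3, 11→4, 20→5, 15→6
second ordering as positions: [5, 2, 3, 1, 6, 4]
Discordant pairs = inversions in this position sequence.
5: 2, 3, 1, 4 → 4
2: 1 → 1
3: 1 → 1
1: 0
6: 4 → 1
4: 0
Total: 4 + 1 + 1 + 0 + 1 + 0 = 7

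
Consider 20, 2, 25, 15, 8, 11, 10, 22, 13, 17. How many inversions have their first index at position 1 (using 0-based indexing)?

The element at index 1 is 2.
Elements after it: 25, 15, 8, 11, 10, 22, 13, 17
None of them are smaller than 2.

0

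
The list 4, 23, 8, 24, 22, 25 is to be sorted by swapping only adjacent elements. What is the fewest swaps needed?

Minimum adjacent swaps = number of inversions (each swap of adjacent out-of-order elements removes one inversion and no swap can remove more).
Count inversions — for each element, later elements that are smaller:
4: none → 0
23: 8, 22 → 2
8: none → 0
24: 22 → 1
22: none → 0
25: none → 0
Total inversions: 0 + 2 + 0 + 1 + 0 + 0 = 3

Adjacent swaps: 3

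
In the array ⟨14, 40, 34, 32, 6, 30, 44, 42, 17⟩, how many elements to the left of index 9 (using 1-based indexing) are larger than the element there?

6

The element at index 9 is 17.
Elements before it: 14, 40, 34, 32, 6, 30, 44, 42
Those larger than 17: 40, 34, 32, 30, 44, 42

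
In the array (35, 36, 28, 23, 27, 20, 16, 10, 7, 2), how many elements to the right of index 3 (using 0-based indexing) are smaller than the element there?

5 such elements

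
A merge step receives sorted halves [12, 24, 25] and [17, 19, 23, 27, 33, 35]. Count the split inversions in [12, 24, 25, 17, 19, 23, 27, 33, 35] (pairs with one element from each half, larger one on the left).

Take each right-half value and tally the left-half values above it:
r = 17: 24, 25 → 2
r = 19: 24, 25 → 2
r = 23: 24, 25 → 2
r = 27: none → 0
r = 33: none → 0
r = 35: none → 0
Cross-inversions: 2 + 2 + 2 + 0 + 0 + 0 = 6

6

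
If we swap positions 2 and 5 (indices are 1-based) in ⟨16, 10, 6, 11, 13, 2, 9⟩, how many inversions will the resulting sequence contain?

17

Positions 2 and 5 hold 10 and 13; after swapping, the array is [16, 13, 6, 11, 10, 2, 9].
Element-by-element contributions:
16: 6
13: 5
6: 1
11: 3
10: 2
2: 0
9: 0
Sum: 6 + 5 + 1 + 3 + 2 + 0 + 0 = 17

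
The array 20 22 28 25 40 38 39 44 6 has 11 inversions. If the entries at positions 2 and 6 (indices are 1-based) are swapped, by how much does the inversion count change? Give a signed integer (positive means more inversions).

+5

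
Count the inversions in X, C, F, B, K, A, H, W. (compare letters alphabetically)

14

Sweep left to right; for each value list the smaller values that follow it:
X: 7
C: 2
F: 2
B: 1
K: 2
A: 0
H: 0
W: 0
Sum: 7 + 2 + 2 + 1 + 2 + 0 + 0 + 0 = 14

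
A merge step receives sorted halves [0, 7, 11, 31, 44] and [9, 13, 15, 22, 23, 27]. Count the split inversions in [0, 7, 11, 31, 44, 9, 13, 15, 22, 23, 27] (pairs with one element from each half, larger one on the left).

For each element r of the right run, count left-run elements greater than r:
r = 9: 11, 31, 44 → 3
r = 13: 31, 44 → 2
r = 15: 31, 44 → 2
r = 22: 31, 44 → 2
r = 23: 31, 44 → 2
r = 27: 31, 44 → 2
Cross-inversions: 3 + 2 + 2 + 2 + 2 + 2 = 13

13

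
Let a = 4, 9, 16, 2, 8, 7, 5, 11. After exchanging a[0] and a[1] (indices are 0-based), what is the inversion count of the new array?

14

Positions 0 and 1 hold 4 and 9; after swapping, the array is [9, 4, 16, 2, 8, 7, 5, 11].
Count, for each position, how many later elements it exceeds:
9 → 4, 2, 8, 7, 5 → 5
4 → 2 → 1
16 → 2, 8, 7, 5, 11 → 5
2 → none → 0
8 → 7, 5 → 2
7 → 5 → 1
5 → none → 0
11 → none → 0
Sum: 5 + 1 + 5 + 0 + 2 + 1 + 0 + 0 = 14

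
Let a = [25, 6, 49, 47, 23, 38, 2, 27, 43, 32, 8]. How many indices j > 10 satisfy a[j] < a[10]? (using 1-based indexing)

1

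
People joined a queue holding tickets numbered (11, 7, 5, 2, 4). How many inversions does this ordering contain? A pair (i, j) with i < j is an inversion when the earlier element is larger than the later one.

Listing every pair i<j with a[i]>a[j] (using 0-based positions):
(0,1): 11 > 7
(0,2): 11 > 5
(0,3): 11 > 2
(0,4): 11 > 4
(1,2): 7 > 5
(1,3): 7 > 2
(1,4): 7 > 4
(2,3): 5 > 2
(2,4): 5 > 4
That's 9 pairs.

Inversions: 9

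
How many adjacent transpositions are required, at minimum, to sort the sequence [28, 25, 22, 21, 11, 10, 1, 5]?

Minimum adjacent swaps = number of inversions (each swap of adjacent out-of-order elements removes one inversion and no swap can remove more).
Count inversions — for each element, later elements that are smaller:
28: 25, 22, 21, 11, 10, 1, 5 → 7
25: 22, 21, 11, 10, 1, 5 → 6
22: 21, 11, 10, 1, 5 → 5
21: 11, 10, 1, 5 → 4
11: 10, 1, 5 → 3
10: 1, 5 → 2
1: none → 0
5: none → 0
Total inversions: 7 + 6 + 5 + 4 + 3 + 2 + 0 + 0 = 27

There are 27 adjacent swaps.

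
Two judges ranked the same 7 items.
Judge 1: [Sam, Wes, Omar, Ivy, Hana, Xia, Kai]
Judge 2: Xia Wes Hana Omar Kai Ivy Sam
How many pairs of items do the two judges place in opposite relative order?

13 discordant pairs

Assign each item its position (1..7) in the first ordering, then rewrite the second ordering as that position sequence:
positions: Sam→1, Wes→2, Omar→3, Ivy→4, Hana→5, Xia→6, Kai→7
second ordering as positions: [6, 2, 5, 3, 7, 4, 1]
Discordant pairs = inversions in this position sequence.
6: 2, 5, 3, 4, 1 → 5
2: 1 → 1
5: 3, 4, 1 → 3
3: 1 → 1
7: 4, 1 → 2
4: 1 → 1
1: 0
Total: 5 + 1 + 3 + 1 + 2 + 1 + 0 = 13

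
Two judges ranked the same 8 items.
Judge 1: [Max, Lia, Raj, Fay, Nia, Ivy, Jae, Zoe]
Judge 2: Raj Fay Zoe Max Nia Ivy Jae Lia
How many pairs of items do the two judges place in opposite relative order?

12 discordant pairs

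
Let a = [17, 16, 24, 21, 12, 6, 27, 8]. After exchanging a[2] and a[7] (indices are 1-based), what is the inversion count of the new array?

Positions 2 and 7 hold 16 and 27; after swapping, the array is [17, 27, 24, 21, 12, 6, 16, 8].
For each element, count later entries that are smaller:
17 → 12, 6, 16, 8 → 4
27 → 24, 21, 12, 6, 16, 8 → 6
24 → 21, 12, 6, 16, 8 → 5
21 → 12, 6, 16, 8 → 4
12 → 6, 8 → 2
6 → none → 0
16 → 8 → 1
8 → none → 0
Sum: 4 + 6 + 5 + 4 + 2 + 0 + 1 + 0 = 22

22 inversions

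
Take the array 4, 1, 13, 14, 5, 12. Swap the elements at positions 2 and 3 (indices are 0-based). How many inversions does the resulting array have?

Positions 2 and 3 hold 13 and 14; after swapping, the array is [4, 1, 14, 13, 5, 12].
Count, for each position, how many later elements it exceeds:
4: 1
1: 0
14: 3
13: 2
5: 0
12: 0
Sum: 1 + 0 + 3 + 2 + 0 + 0 = 6

6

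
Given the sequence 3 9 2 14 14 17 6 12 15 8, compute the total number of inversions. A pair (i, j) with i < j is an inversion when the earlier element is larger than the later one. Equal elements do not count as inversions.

Sweep left to right; for each value list the smaller values that follow it:
3 → 2 → 1
9 → 2, 6, 8 → 3
2 → none → 0
14 → 6, 12, 8 → 3
14 → 6, 12, 8 → 3
17 → 6, 12, 15, 8 → 4
6 → none → 0
12 → 8 → 1
15 → 8 → 1
8 → none → 0
Sum: 1 + 3 + 0 + 3 + 3 + 4 + 0 + 1 + 1 + 0 = 16

16 inversions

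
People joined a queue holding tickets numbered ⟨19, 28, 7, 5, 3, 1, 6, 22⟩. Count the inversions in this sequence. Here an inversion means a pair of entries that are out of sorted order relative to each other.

18

Sweep left to right; for each value list the smaller values that follow it:
19 → 7, 5, 3, 1, 6 → 5
28 → 7, 5, 3, 1, 6, 22 → 6
7 → 5, 3, 1, 6 → 4
5 → 3, 1 → 2
3 → 1 → 1
1 → none → 0
6 → none → 0
22 → none → 0
Sum: 5 + 6 + 4 + 2 + 1 + 0 + 0 + 0 = 18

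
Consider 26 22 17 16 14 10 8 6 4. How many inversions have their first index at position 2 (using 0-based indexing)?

6

The element at index 2 is 17.
Elements after it: 16, 14, 10, 8, 6, 4
Those smaller than 17: 16, 14, 10, 8, 6, 4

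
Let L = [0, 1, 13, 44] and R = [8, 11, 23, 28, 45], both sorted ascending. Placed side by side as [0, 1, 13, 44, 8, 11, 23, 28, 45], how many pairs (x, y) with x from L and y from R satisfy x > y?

For each element r of the right run, count left-run elements greater than r:
r = 8: 13, 44 → 2
r = 11: 13, 44 → 2
r = 23: 44 → 1
r = 28: 44 → 1
r = 45: none → 0
Cross-inversions: 2 + 2 + 1 + 1 + 0 = 6

There are 6 split inversions.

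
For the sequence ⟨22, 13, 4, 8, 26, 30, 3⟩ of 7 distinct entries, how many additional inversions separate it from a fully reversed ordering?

Maximum inversions for 7 distinct elements is C(7, 2) = 7·6/2 = 21.
Current inversions — for each element, count later smaller elements:
22: 4
13: 3
4: 1
8: 1
26: 1
30: 1
3: 0
Current total: 4 + 3 + 1 + 1 + 1 + 1 + 0 = 11
Shortfall: 21 − 11 = 10

10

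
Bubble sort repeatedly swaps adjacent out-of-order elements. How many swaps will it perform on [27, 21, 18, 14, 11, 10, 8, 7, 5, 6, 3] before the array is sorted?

There are 54 swaps.

The minimum number of adjacent swaps to sort an array equals its inversion count, since every such swap removes exactly one inversion.
Count inversions — for each element, later elements that are smaller:
27: 21, 18, 14, 11, 10, 8, 7, 5, 6, 3 → 10
21: 18, 14, 11, 10, 8, 7, 5, 6, 3 → 9
18: 14, 11, 10, 8, 7, 5, 6, 3 → 8
14: 11, 10, 8, 7, 5, 6, 3 → 7
11: 10, 8, 7, 5, 6, 3 → 6
10: 8, 7, 5, 6, 3 → 5
8: 7, 5, 6, 3 → 4
7: 5, 6, 3 → 3
5: 3 → 1
6: 3 → 1
3: none → 0
Total inversions: 10 + 9 + 8 + 7 + 6 + 5 + 4 + 3 + 1 + 1 + 0 = 54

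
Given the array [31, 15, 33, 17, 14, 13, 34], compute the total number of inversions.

12

Listing every pair i<j with a[i]>a[j] (using 0-based positions):
(0,1): 31 > 15
(0,3): 31 > 17
(0,4): 31 > 14
(0,5): 31 > 13
(1,4): 15 > 14
(1,5): 15 > 13
(2,3): 33 > 17
(2,4): 33 > 14
(2,5): 33 > 13
(3,4): 17 > 14
(3,5): 17 > 13
(4,5): 14 > 13
That's 12 pairs.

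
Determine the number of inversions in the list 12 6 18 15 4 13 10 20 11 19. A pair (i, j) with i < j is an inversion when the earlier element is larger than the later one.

18

Sweep left to right; for each value list the smaller values that follow it:
12 → 6, 4, 10, 11 → 4
6 → 4 → 1
18 → 15, 4, 13, 10, 11 → 5
15 → 4, 13, 10, 11 → 4
4 → none → 0
13 → 10, 11 → 2
10 → none → 0
20 → 11, 19 → 2
11 → none → 0
19 → none → 0
Sum: 4 + 1 + 5 + 4 + 0 + 2 + 0 + 2 + 0 + 0 = 18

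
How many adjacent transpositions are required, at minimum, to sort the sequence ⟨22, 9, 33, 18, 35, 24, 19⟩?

9

The minimum number of adjacent swaps to sort an array equals its inversion count, since every such swap removes exactly one inversion.
Count inversions — for each element, later elements that are smaller:
22: 9, 18, 19 → 3
9: none → 0
33: 18, 24, 19 → 3
18: none → 0
35: 24, 19 → 2
24: 19 → 1
19: none → 0
Total inversions: 3 + 0 + 3 + 0 + 2 + 1 + 0 = 9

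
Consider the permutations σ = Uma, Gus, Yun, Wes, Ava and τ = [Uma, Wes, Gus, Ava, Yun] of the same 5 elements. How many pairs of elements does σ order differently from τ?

There are 3 discordant pairs.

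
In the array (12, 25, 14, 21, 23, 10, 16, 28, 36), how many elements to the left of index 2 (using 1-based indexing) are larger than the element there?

0 such elements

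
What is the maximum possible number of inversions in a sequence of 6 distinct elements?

A reversed (strictly descending) arrangement makes every pair an inversion, giving C(6, 2) inversions.
C(6, 2) = 6·5/2 = 15

15 inversions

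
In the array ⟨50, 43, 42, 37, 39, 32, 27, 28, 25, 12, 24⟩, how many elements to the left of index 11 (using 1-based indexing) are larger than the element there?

The element at index 11 is 24.
Elements before it: 50, 43, 42, 37, 39, 32, 27, 28, 25, 12
Those larger than 24: 50, 43, 42, 37, 39, 32, 27, 28, 25

9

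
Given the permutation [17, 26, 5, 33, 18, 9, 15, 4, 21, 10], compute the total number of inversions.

Sweep left to right; for each value list the smaller values that follow it:
17 → 5, 9, 15, 4, 10 → 5
26 → 5, 18, 9, 15, 4, 21, 10 → 7
5 → 4 → 1
33 → 18, 9, 15, 4, 21, 10 → 6
18 → 9, 15, 4, 10 → 4
9 → 4 → 1
15 → 4, 10 → 2
4 → none → 0
21 → 10 → 1
10 → none → 0
Sum: 5 + 7 + 1 + 6 + 4 + 1 + 2 + 0 + 1 + 0 = 27

27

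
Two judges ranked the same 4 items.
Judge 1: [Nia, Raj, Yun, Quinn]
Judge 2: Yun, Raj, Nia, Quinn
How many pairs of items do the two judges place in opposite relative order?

Assign each item its position (1..4) in the first ordering, then rewrite the second ordering as that position sequence:
positions: Nia→1, Raj→2, Yun→3, Quinn→4
second ordering as positions: [3, 2, 1, 4]
Discordant pairs = inversions in this position sequence.
3: 2, 1 → 2
2: 1 → 1
1: 0
4: 0
Total: 2 + 1 + 0 + 0 = 3

Discordant pairs: 3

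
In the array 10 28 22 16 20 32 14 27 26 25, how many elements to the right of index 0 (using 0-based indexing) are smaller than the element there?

0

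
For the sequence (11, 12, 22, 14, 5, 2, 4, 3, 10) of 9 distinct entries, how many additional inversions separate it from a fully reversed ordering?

Maximum inversions for 9 distinct elements is C(9, 2) = 9·8/2 = 36.
Current inversions — for each element, count later smaller elements:
11: 5
12: 5
22: 6
14: 5
5: 3
2: 0
4: 1
3: 0
10: 0
Current total: 5 + 5 + 6 + 5 + 3 + 0 + 1 + 0 + 0 = 25
Shortfall: 36 − 25 = 11

11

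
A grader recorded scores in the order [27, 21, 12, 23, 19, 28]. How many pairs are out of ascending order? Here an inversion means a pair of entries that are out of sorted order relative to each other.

7

Sweep left to right; for each value list the smaller values that follow it:
27: 4
21: 2
12: 0
23: 1
19: 0
28: 0
Sum: 4 + 2 + 0 + 1 + 0 + 0 = 7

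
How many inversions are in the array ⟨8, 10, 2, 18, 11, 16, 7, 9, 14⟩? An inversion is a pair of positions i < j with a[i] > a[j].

Element-by-element contributions:
8 → 2, 7 → 2
10 → 2, 7, 9 → 3
2 → none → 0
18 → 11, 16, 7, 9, 14 → 5
11 → 7, 9 → 2
16 → 7, 9, 14 → 3
7 → none → 0
9 → none → 0
14 → none → 0
Sum: 2 + 3 + 0 + 5 + 2 + 3 + 0 + 0 + 0 = 15

Inversions: 15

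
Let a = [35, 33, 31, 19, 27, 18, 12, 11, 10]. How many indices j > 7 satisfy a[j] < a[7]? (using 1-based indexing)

The element at index 7 is 12.
Elements after it: 11, 10
Those smaller than 12: 11, 10

2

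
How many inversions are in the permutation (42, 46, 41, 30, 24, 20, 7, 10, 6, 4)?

Element-by-element contributions:
42 → 41, 30, 24, 20, 7, 10, 6, 4 → 8
46 → 41, 30, 24, 20, 7, 10, 6, 4 → 8
41 → 30, 24, 20, 7, 10, 6, 4 → 7
30 → 24, 20, 7, 10, 6, 4 → 6
24 → 20, 7, 10, 6, 4 → 5
20 → 7, 10, 6, 4 → 4
7 → 6, 4 → 2
10 → 6, 4 → 2
6 → 4 → 1
4 → none → 0
Sum: 8 + 8 + 7 + 6 + 5 + 4 + 2 + 2 + 1 + 0 = 43

Inversions: 43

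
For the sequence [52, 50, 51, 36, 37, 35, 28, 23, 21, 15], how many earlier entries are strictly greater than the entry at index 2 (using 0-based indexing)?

1 such element

The element at index 2 is 51.
Elements before it: 52, 50
Those larger than 51: 52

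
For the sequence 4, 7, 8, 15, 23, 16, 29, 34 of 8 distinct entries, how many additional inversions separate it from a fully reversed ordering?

Maximum inversions for 8 distinct elements is C(8, 2) = 8·7/2 = 28.
Current inversions — for each element, count later smaller elements:
4: 0
7: 0
8: 0
15: 0
23: 1
16: 0
29: 0
34: 0
Current total: 0 + 0 + 0 + 0 + 1 + 0 + 0 + 0 = 1
Shortfall: 28 − 1 = 27

27 inversions short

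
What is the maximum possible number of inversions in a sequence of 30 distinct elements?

435

The maximum occurs when the array is in strictly decreasing order: every one of the C(30, 2) pairs is inverted.
C(30, 2) = 30·29/2 = 435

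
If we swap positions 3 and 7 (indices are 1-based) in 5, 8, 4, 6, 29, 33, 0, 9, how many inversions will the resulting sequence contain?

10

Positions 3 and 7 hold 4 and 0; after swapping, the array is [5, 8, 0, 6, 29, 33, 4, 9].
Sweep left to right; for each value list the smaller values that follow it:
5: 2
8: 3
0: 0
6: 1
29: 2
33: 2
4: 0
9: 0
Sum: 2 + 3 + 0 + 1 + 2 + 2 + 0 + 0 = 10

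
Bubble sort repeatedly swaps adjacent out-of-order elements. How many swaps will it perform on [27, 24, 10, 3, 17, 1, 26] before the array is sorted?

Swaps: 14

Each adjacent swap fixes exactly one inversion, so the minimum swap count equals the number of inversions.
Count inversions — for each element, later elements that are smaller:
27: 24, 10, 3, 17, 1, 26 → 6
24: 10, 3, 17, 1 → 4
10: 3, 1 → 2
3: 1 → 1
17: 1 → 1
1: none → 0
26: none → 0
Total inversions: 6 + 4 + 2 + 1 + 1 + 0 + 0 = 14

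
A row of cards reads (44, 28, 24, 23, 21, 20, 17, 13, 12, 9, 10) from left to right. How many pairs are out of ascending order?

There are 54 inversions.

For each element, count later entries that are smaller:
44: 10
28: 9
24: 8
23: 7
21: 6
20: 5
17: 4
13: 3
12: 2
9: 0
10: 0
Sum: 10 + 9 + 8 + 7 + 6 + 5 + 4 + 3 + 2 + 0 + 0 = 54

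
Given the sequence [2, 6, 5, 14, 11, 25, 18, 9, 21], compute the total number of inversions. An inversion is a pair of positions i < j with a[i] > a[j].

Element-by-element contributions:
2 → none → 0
6 → 5 → 1
5 → none → 0
14 → 11, 9 → 2
11 → 9 → 1
25 → 18, 9, 21 → 3
18 → 9 → 1
9 → none → 0
21 → none → 0
Sum: 0 + 1 + 0 + 2 + 1 + 3 + 1 + 0 + 0 = 8

8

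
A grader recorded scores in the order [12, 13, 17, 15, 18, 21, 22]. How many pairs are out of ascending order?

There is 1 inversion.

Sweep left to right; for each value list the smaller values that follow it:
12: 0
13: 0
17: 1
15: 0
18: 0
21: 0
22: 0
Sum: 0 + 0 + 1 + 0 + 0 + 0 + 0 = 1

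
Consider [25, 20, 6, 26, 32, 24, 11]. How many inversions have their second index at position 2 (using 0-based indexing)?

2

The element at index 2 is 6.
Elements before it: 25, 20
Those larger than 6: 25, 20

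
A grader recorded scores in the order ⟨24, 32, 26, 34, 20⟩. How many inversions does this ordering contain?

5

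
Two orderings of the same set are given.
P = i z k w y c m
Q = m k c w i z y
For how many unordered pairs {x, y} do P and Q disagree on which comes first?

Assign each item its position (1..7) in the first ordering, then rewrite the second ordering as that position sequence:
positions: i→1, z→2, k→3, w→4, y→5, c→6, m→7
second ordering as positions: [7, 3, 6, 4, 1, 2, 5]
Discordant pairs = inversions in this position sequence.
7: 3, 6, 4, 1, 2, 5 → 6
3: 1, 2 → 2
6: 4, 1, 2, 5 → 4
4: 1, 2 → 2
1: 0
2: 0
5: 0
Total: 6 + 2 + 4 + 2 + 0 + 0 + 0 = 14

14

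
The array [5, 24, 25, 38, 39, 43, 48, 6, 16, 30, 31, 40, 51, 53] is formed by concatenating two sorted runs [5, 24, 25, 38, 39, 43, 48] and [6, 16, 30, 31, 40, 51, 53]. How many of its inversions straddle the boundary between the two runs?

22

For each element r of the right run, count left-run elements greater than r:
r = 6: 24, 25, 38, 39, 43, 48 → 6
r = 16: 24, 25, 38, 39, 43, 48 → 6
r = 30: 38, 39, 43, 48 → 4
r = 31: 38, 39, 43, 48 → 4
r = 40: 43, 48 → 2
r = 51: none → 0
r = 53: none → 0
Cross-inversions: 6 + 6 + 4 + 4 + 2 + 0 + 0 = 22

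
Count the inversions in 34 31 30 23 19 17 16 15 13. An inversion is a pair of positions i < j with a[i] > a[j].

36 inversions

Element-by-element contributions:
34: 8
31: 7
30: 6
23: 5
19: 4
17: 3
16: 2
15: 1
13: 0
Sum: 8 + 7 + 6 + 5 + 4 + 3 + 2 + 1 + 0 = 36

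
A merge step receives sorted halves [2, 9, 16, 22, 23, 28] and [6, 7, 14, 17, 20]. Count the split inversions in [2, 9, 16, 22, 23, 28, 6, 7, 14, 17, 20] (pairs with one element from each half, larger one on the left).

For each element r of the right run, count left-run elements greater than r:
r = 6: 9, 16, 22, 23, 28 → 5
r = 7: 9, 16, 22, 23, 28 → 5
r = 14: 16, 22, 23, 28 → 4
r = 17: 22, 23, 28 → 3
r = 20: 22, 23, 28 → 3
Cross-inversions: 5 + 5 + 4 + 3 + 3 = 20

20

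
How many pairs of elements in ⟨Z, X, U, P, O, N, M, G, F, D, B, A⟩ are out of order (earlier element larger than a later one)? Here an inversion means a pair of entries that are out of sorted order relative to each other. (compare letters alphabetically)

Sweep left to right; for each value list the smaller values that follow it:
Z → X, U, P, O, N, M, G, F, D, B, A → 11
X → U, P, O, N, M, G, F, D, B, A → 10
U → P, O, N, M, G, F, D, B, A → 9
P → O, N, M, G, F, D, B, A → 8
O → N, M, G, F, D, B, A → 7
N → M, G, F, D, B, A → 6
M → G, F, D, B, A → 5
G → F, D, B, A → 4
F → D, B, A → 3
D → B, A → 2
B → A → 1
A → none → 0
Sum: 11 + 10 + 9 + 8 + 7 + 6 + 5 + 4 + 3 + 2 + 1 + 0 = 66

66 out-of-order pairs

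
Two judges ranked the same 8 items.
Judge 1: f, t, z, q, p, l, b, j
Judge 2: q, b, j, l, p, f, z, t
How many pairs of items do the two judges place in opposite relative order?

21

Assign each item its position (1..8) in the first ordering, then rewrite the second ordering as that position sequence:
positions: f→1, t→2, z→3, q→4, p→5, l→6, b→7, j→8
second ordering as positions: [4, 7, 8, 6, 5, 1, 3, 2]
Discordant pairs = inversions in this position sequence.
4: 1, 3, 2 → 3
7: 6, 5, 1, 3, 2 → 5
8: 6, 5, 1, 3, 2 → 5
6: 5, 1, 3, 2 → 4
5: 1, 3, 2 → 3
1: 0
3: 2 → 1
2: 0
Total: 3 + 5 + 5 + 4 + 3 + 0 + 1 + 0 = 21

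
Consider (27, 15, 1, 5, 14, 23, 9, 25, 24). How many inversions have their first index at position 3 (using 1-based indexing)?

0

The element at index 3 is 1.
Elements after it: 5, 14, 23, 9, 25, 24
None of them are smaller than 1.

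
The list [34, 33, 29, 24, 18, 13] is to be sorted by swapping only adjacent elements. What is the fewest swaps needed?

Minimum adjacent swaps = number of inversions (each swap of adjacent out-of-order elements removes one inversion and no swap can remove more).
Count inversions — for each element, later elements that are smaller:
34: 33, 29, 24, 18, 13 → 5
33: 29, 24, 18, 13 → 4
29: 24, 18, 13 → 3
24: 18, 13 → 2
18: 13 → 1
13: none → 0
Total inversions: 5 + 4 + 3 + 2 + 1 + 0 = 15

15 swaps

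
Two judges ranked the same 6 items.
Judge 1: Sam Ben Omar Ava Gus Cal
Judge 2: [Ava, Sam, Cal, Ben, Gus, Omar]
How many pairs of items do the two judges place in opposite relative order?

Assign each item its position (1..6) in the first ordering, then rewrite the second ordering as that position sequence:
positions: Sam→1, Ben→2, Omar→3, Ava→4, Gus→5, Cal→6
second ordering as positions: [4, 1, 6, 2, 5, 3]
Discordant pairs = inversions in this position sequence.
4: 1, 2, 3 → 3
1: 0
6: 2, 5, 3 → 3
2: 0
5: 3 → 1
3: 0
Total: 3 + 0 + 3 + 0 + 1 + 0 = 7

7 discordant pairs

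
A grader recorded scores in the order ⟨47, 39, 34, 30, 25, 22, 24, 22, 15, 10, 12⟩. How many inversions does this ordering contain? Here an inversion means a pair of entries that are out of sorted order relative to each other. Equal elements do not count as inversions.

Sweep left to right; for each value list the smaller values that follow it:
47 → 39, 34, 30, 25, 22, 24, 22, 15, 10, 12 → 10
39 → 34, 30, 25, 22, 24, 22, 15, 10, 12 → 9
34 → 30, 25, 22, 24, 22, 15, 10, 12 → 8
30 → 25, 22, 24, 22, 15, 10, 12 → 7
25 → 22, 24, 22, 15, 10, 12 → 6
22 → 15, 10, 12 → 3
24 → 22, 15, 10, 12 → 4
22 → 15, 10, 12 → 3
15 → 10, 12 → 2
10 → none → 0
12 → none → 0
Sum: 10 + 9 + 8 + 7 + 6 + 3 + 4 + 3 + 2 + 0 + 0 = 52

Inversions: 52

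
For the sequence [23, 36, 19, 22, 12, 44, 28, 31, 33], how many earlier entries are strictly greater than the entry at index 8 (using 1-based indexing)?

2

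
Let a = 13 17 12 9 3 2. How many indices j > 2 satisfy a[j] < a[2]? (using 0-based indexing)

3 such elements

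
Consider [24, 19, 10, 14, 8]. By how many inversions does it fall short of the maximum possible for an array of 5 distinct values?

1 inversion short

Maximum inversions for 5 distinct elements is C(5, 2) = 5·4/2 = 10.
Current inversions — for each element, count later smaller elements:
24: 4
19: 3
10: 1
14: 1
8: 0
Current total: 4 + 3 + 1 + 1 + 0 = 9
Shortfall: 10 − 9 = 1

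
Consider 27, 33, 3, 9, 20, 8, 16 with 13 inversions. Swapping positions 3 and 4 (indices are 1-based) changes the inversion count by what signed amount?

+1

Positions 3 and 4 hold 3 and 9; after swapping, the array is [27, 33, 9, 3, 20, 8, 16].
Sweep left to right; for each value list the smaller values that follow it:
27: 5
33: 5
9: 2
3: 0
20: 2
8: 0
16: 0
Sum: 5 + 5 + 2 + 0 + 2 + 0 + 0 = 14
Change: 14 − 13 = +1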